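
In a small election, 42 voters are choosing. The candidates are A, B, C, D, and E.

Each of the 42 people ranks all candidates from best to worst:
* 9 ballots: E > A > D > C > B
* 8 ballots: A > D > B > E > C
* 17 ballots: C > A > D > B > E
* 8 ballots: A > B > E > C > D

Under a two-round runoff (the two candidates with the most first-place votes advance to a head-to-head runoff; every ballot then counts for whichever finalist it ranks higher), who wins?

Round 1 first-place votes: A 16, B 0, C 17, D 0, E 9. C and A advance.
Runoff: C is ranked above A on 17 ballots, A above C on 25.

A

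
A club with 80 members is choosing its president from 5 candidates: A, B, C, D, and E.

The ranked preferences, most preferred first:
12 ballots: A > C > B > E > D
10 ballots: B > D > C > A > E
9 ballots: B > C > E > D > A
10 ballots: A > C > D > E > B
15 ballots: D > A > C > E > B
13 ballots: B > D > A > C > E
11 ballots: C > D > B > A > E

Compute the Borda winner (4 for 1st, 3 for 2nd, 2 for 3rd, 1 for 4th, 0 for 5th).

C

A: 12×4 + 10×1 + 9×0 + 10×4 + 15×3 + 13×2 + 11×1 = 180
B: 12×2 + 10×4 + 9×4 + 10×0 + 15×0 + 13×4 + 11×2 = 174
C: 12×3 + 10×2 + 9×3 + 10×3 + 15×2 + 13×1 + 11×4 = 200
D: 12×0 + 10×3 + 9×1 + 10×2 + 15×4 + 13×3 + 11×3 = 191
E: 12×1 + 10×0 + 9×2 + 10×1 + 15×1 + 13×0 + 11×0 = 55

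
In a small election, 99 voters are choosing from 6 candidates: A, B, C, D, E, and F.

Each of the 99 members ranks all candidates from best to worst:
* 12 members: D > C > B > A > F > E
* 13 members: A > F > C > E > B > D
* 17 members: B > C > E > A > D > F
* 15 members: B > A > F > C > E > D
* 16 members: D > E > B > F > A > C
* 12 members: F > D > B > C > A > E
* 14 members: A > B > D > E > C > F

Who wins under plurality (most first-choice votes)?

B

First-place votes: A 27, B 32, C 0, D 28, E 0, F 12.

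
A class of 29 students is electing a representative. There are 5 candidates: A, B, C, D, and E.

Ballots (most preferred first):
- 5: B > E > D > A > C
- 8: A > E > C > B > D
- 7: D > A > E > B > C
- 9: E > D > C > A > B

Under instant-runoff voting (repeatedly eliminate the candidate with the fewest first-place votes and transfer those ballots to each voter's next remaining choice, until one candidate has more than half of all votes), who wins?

Round 1: A 8, B 5, C 0, D 7, E 9. C eliminated.
Round 2: A 8, B 5, D 7, E 9. B eliminated.
Round 3: A 8, D 7, E 14. D eliminated.
Round 4: A 15, E 14. A has a majority (≥15).

A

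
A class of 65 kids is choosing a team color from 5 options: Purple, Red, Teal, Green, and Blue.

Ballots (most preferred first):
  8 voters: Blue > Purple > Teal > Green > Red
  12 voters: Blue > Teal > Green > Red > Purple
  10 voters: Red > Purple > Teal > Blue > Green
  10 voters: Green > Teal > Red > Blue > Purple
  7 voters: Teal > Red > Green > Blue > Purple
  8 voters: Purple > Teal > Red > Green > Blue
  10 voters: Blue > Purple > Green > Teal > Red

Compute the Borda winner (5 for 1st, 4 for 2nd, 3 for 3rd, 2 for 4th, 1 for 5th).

Teal

Purple: 8×4 + 12×1 + 10×4 + 10×1 + 7×1 + 8×5 + 10×4 = 181
Red: 8×1 + 12×2 + 10×5 + 10×3 + 7×4 + 8×3 + 10×1 = 174
Teal: 8×3 + 12×4 + 10×3 + 10×4 + 7×5 + 8×4 + 10×2 = 229
Green: 8×2 + 12×3 + 10×1 + 10×5 + 7×3 + 8×2 + 10×3 = 179
Blue: 8×5 + 12×5 + 10×2 + 10×2 + 7×2 + 8×1 + 10×5 = 212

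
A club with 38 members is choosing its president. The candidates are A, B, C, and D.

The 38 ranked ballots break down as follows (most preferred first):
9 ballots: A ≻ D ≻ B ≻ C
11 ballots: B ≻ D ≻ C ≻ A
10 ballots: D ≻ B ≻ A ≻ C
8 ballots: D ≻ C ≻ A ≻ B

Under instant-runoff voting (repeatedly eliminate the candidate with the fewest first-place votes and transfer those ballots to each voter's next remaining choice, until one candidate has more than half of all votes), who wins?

D

Round 1: A 9, B 11, C 0, D 18. C eliminated.
Round 2: A 9, B 11, D 18. A eliminated.
Round 3: B 11, D 27. D has a majority (≥20).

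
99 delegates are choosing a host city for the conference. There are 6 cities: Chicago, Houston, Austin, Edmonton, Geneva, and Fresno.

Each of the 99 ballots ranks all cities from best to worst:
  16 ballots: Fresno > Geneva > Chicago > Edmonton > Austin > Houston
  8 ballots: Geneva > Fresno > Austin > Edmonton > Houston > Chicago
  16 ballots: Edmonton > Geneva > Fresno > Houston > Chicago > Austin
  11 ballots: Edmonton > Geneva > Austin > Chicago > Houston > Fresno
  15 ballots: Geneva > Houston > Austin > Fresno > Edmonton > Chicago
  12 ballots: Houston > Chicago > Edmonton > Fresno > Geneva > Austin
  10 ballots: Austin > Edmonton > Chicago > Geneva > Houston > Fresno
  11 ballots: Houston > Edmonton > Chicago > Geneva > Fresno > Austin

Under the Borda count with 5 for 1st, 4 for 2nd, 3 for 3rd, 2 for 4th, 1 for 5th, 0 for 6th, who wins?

Chicago: 16×3 + 8×0 + 16×1 + 11×2 + 15×0 + 12×4 + 10×3 + 11×3 = 197
Houston: 16×0 + 8×1 + 16×2 + 11×1 + 15×4 + 12×5 + 10×1 + 11×5 = 236
Austin: 16×1 + 8×3 + 16×0 + 11×3 + 15×3 + 12×0 + 10×5 + 11×0 = 168
Edmonton: 16×2 + 8×2 + 16×5 + 11×5 + 15×1 + 12×3 + 10×4 + 11×4 = 318
Geneva: 16×4 + 8×5 + 16×4 + 11×4 + 15×5 + 12×1 + 10×2 + 11×2 = 341
Fresno: 16×5 + 8×4 + 16×3 + 11×0 + 15×2 + 12×2 + 10×0 + 11×1 = 225

Geneva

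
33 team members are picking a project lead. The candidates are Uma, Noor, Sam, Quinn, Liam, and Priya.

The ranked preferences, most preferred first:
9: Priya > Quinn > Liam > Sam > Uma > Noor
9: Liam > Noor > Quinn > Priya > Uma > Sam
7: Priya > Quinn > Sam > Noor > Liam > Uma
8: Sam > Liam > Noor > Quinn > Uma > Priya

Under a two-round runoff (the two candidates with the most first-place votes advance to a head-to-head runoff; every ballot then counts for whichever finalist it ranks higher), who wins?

Round 1 first-place votes: Uma 0, Noor 0, Sam 8, Quinn 0, Liam 9, Priya 16. Priya and Liam advance.
Runoff: Priya is ranked above Liam on 16 ballots, Liam above Priya on 17.

Liam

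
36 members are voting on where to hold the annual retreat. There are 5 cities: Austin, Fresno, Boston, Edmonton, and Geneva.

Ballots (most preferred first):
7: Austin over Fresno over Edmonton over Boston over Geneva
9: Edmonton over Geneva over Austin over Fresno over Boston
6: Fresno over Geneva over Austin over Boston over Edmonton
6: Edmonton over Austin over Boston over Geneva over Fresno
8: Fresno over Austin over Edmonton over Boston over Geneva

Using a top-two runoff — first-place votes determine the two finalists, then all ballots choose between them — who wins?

Round 1 first-place votes: Austin 7, Fresno 14, Boston 0, Edmonton 15, Geneva 0. Edmonton and Fresno advance.
Runoff: Edmonton is ranked above Fresno on 15 ballots, Fresno above Edmonton on 21.

Fresno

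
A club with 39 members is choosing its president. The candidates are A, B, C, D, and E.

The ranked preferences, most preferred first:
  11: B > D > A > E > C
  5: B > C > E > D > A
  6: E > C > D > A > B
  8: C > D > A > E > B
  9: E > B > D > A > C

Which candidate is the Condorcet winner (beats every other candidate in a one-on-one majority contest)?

E

E vs A: 20–19
E vs B: 23–16
E vs C: 26–13
E vs D: 20–19
E beats every other candidate.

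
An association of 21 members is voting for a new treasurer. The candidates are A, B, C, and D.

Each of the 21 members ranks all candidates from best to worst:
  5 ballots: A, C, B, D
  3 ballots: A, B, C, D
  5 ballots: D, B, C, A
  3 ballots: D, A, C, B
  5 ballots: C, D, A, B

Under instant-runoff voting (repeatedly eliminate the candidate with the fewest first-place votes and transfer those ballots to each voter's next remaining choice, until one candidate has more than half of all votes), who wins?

D

Round 1: A 8, B 0, C 5, D 8. B eliminated.
Round 2: A 8, C 5, D 8. C eliminated.
Round 3: A 8, D 13. D has a majority (≥11).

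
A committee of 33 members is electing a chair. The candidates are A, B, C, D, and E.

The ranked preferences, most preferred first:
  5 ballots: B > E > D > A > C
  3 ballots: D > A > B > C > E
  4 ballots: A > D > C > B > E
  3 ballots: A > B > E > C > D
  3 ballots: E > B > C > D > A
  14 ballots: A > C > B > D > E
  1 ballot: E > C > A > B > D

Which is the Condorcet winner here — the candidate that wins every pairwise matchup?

A vs B: 25–8
A vs C: 29–4
A vs D: 22–11
A vs E: 24–9
A beats every other candidate.

A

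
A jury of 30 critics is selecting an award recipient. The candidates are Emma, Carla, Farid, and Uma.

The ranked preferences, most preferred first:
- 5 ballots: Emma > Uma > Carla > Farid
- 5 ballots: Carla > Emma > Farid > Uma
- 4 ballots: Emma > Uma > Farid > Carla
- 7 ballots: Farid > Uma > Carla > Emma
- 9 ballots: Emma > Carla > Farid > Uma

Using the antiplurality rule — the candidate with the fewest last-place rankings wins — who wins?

Carla

Last-place votes: Emma 7, Carla 4, Farid 5, Uma 14.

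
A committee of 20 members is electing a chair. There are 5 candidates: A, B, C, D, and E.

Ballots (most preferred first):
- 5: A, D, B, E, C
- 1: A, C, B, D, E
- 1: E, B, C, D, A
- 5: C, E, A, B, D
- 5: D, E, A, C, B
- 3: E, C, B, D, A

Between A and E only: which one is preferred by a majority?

E

A is ranked above E on 6 ballots; E above A on 14.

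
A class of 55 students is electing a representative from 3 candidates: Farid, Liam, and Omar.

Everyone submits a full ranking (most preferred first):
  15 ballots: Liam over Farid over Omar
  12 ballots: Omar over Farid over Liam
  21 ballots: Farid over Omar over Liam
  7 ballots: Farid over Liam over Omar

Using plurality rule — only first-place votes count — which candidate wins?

Farid

First-place votes: Farid 28, Liam 15, Omar 12.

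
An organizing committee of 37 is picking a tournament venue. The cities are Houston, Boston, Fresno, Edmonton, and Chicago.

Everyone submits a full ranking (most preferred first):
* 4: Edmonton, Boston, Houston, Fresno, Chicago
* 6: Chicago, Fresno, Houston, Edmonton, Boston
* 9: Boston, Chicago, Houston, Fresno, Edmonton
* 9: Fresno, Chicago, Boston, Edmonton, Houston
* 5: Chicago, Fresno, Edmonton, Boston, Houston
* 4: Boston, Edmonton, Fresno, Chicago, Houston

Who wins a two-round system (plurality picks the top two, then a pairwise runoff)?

Round 1 first-place votes: Houston 0, Boston 13, Fresno 9, Edmonton 4, Chicago 11. Boston and Chicago advance.
Runoff: Boston is ranked above Chicago on 17 ballots, Chicago above Boston on 20.

Chicago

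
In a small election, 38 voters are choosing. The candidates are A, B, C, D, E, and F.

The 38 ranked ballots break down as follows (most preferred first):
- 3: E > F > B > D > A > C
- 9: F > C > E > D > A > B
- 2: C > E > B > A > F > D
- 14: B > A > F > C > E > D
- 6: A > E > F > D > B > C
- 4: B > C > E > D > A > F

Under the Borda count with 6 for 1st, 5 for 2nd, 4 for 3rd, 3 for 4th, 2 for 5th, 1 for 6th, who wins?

A: 3×2 + 9×2 + 2×3 + 14×5 + 6×6 + 4×2 = 144
B: 3×4 + 9×1 + 2×4 + 14×6 + 6×2 + 4×6 = 149
C: 3×1 + 9×5 + 2×6 + 14×3 + 6×1 + 4×5 = 128
D: 3×3 + 9×3 + 2×1 + 14×1 + 6×3 + 4×3 = 82
E: 3×6 + 9×4 + 2×5 + 14×2 + 6×5 + 4×4 = 138
F: 3×5 + 9×6 + 2×2 + 14×4 + 6×4 + 4×1 = 157

F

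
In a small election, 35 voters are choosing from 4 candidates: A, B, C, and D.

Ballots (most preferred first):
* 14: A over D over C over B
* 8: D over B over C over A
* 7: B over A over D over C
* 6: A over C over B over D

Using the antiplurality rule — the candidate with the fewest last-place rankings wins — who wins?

Last-place votes: A 8, B 14, C 7, D 6.

D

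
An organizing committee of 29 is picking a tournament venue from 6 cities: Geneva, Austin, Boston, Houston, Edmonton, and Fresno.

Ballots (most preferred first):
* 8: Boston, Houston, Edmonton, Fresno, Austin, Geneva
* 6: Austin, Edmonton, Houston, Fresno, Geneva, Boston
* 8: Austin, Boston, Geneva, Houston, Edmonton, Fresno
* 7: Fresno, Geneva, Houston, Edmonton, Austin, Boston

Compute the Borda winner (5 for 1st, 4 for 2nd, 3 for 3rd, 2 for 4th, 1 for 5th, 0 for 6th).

Houston

Geneva: 8×0 + 6×1 + 8×3 + 7×4 = 58
Austin: 8×1 + 6×5 + 8×5 + 7×1 = 85
Boston: 8×5 + 6×0 + 8×4 + 7×0 = 72
Houston: 8×4 + 6×3 + 8×2 + 7×3 = 87
Edmonton: 8×3 + 6×4 + 8×1 + 7×2 = 70
Fresno: 8×2 + 6×2 + 8×0 + 7×5 = 63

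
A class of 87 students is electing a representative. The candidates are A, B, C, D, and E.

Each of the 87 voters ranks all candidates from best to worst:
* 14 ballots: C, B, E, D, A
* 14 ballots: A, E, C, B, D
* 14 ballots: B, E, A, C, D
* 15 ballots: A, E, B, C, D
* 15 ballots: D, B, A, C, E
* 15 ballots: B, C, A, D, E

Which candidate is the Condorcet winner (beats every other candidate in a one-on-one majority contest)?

B

B vs A: 58–29
B vs C: 59–28
B vs D: 72–15
B vs E: 58–29
B beats every other candidate.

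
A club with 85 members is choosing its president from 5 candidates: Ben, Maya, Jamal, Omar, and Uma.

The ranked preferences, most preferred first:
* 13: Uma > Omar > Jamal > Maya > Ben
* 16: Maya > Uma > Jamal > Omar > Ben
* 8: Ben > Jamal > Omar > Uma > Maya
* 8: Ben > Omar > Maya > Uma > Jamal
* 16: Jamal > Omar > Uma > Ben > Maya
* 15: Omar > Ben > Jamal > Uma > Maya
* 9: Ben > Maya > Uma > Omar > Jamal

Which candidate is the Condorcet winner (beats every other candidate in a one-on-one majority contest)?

Omar vs Ben: 60–25
Omar vs Maya: 60–25
Omar vs Jamal: 45–40
Omar vs Uma: 47–38
Omar beats every other candidate.

Omar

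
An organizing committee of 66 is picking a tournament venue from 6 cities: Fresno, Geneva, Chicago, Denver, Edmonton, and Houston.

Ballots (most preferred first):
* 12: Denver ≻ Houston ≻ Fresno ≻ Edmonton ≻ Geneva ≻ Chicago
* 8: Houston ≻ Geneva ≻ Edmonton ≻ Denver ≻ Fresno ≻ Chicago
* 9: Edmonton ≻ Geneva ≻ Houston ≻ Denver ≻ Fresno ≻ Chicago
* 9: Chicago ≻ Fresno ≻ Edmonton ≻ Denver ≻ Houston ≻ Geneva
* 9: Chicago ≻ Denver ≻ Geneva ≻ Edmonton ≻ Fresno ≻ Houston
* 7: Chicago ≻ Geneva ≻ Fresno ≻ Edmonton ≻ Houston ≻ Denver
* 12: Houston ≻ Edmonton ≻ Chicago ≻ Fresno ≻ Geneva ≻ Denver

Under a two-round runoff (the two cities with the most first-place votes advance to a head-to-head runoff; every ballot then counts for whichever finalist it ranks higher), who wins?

Round 1 first-place votes: Fresno 0, Geneva 0, Chicago 25, Denver 12, Edmonton 9, Houston 20. Chicago and Houston advance.
Runoff: Chicago is ranked above Houston on 25 ballots, Houston above Chicago on 41.

Houston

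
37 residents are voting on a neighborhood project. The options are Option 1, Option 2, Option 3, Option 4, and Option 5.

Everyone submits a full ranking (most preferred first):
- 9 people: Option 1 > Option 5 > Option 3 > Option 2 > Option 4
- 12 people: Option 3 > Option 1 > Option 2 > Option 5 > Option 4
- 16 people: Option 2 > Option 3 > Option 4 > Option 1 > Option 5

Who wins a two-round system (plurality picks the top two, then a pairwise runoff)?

Option 3

Round 1 first-place votes: Option 1 9, Option 2 16, Option 3 12, Option 4 0, Option 5 0. Option 2 and Option 3 advance.
Runoff: Option 2 is ranked above Option 3 on 16 ballots, Option 3 above Option 2 on 21.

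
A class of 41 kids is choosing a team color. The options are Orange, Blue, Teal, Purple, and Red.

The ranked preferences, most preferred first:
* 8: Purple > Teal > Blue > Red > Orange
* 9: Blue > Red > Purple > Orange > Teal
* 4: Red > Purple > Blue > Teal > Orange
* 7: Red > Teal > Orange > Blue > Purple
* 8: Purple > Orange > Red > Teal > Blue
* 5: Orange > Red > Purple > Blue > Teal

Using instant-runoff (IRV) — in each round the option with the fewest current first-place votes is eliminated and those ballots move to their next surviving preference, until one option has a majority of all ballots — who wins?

Round 1: Orange 5, Blue 9, Teal 0, Purple 16, Red 11. Teal eliminated.
Round 2: Orange 5, Blue 9, Purple 16, Red 11. Orange eliminated.
Round 3: Blue 9, Purple 16, Red 16. Blue eliminated.
Round 4: Purple 16, Red 25. Red has a majority (≥21).

Red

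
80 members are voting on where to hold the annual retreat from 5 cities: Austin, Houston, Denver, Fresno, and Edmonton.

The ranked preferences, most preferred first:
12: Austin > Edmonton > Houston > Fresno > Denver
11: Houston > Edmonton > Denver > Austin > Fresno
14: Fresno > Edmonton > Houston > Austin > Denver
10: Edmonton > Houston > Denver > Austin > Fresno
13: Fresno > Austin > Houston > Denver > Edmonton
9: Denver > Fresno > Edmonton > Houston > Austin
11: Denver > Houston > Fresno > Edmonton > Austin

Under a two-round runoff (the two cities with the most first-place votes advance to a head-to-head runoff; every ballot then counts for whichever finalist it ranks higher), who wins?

Denver

Round 1 first-place votes: Austin 12, Houston 11, Denver 20, Fresno 27, Edmonton 10. Fresno and Denver advance.
Runoff: Fresno is ranked above Denver on 39 ballots, Denver above Fresno on 41.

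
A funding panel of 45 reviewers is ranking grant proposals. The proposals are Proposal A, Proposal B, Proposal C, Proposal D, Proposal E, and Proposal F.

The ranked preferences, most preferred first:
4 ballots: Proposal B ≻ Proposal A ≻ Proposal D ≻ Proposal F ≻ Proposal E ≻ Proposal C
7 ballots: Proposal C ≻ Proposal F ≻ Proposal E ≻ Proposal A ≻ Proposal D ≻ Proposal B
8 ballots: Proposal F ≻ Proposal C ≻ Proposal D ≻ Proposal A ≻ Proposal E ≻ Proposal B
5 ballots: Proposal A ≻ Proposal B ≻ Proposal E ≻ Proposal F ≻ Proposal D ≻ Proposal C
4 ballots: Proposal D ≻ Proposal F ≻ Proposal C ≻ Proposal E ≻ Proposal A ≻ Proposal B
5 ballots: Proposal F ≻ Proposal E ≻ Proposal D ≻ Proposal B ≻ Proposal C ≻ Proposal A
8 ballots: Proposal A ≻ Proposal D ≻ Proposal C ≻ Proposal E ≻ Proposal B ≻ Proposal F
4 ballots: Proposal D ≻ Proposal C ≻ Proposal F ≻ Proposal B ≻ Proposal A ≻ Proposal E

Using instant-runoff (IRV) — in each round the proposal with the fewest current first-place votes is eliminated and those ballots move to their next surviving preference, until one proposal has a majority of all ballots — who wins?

Proposal F

Round 1: Proposal A 13, Proposal B 4, Proposal C 7, Proposal D 8, Proposal E 0, Proposal F 13. Proposal E eliminated.
Round 2: Proposal A 13, Proposal B 4, Proposal C 7, Proposal D 8, Proposal F 13. Proposal B eliminated.
Round 3: Proposal A 17, Proposal C 7, Proposal D 8, Proposal F 13. Proposal C eliminated.
Round 4: Proposal A 17, Proposal D 8, Proposal F 20. Proposal D eliminated.
Round 5: Proposal A 17, Proposal F 28. Proposal F has a majority (≥23).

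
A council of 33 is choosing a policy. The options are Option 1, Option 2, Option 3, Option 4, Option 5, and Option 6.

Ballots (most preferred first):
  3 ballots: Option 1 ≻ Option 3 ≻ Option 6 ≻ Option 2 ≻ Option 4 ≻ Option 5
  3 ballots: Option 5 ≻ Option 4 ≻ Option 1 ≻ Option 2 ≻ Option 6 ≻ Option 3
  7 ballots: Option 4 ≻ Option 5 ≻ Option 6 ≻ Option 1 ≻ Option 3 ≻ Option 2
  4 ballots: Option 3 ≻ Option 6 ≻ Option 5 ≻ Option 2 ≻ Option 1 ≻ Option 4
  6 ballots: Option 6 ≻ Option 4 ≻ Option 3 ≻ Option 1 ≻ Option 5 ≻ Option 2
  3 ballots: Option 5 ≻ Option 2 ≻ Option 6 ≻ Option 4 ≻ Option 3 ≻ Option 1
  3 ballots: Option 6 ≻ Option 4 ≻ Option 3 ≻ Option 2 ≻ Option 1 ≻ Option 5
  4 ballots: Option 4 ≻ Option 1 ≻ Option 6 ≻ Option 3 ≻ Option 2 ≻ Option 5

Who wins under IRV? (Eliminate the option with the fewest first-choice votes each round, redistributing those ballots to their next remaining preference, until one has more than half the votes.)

Round 1: Option 1 3, Option 2 0, Option 3 4, Option 4 11, Option 5 6, Option 6 9. Option 2 eliminated.
Round 2: Option 1 3, Option 3 4, Option 4 11, Option 5 6, Option 6 9. Option 1 eliminated.
Round 3: Option 3 7, Option 4 11, Option 5 6, Option 6 9. Option 5 eliminated.
Round 4: Option 3 7, Option 4 14, Option 6 12. Option 3 eliminated.
Round 5: Option 4 14, Option 6 19. Option 6 has a majority (≥17).

Option 6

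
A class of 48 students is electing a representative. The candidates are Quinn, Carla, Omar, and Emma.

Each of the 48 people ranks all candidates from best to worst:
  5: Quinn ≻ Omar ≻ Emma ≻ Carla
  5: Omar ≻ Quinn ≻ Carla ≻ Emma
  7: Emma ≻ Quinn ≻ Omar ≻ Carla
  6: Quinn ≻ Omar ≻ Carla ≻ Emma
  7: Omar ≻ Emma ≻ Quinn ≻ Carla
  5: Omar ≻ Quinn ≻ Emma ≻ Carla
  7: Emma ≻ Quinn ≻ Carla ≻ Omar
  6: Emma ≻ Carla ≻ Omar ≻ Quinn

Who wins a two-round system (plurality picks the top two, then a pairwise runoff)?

Omar

Round 1 first-place votes: Quinn 11, Carla 0, Omar 17, Emma 20. Emma and Omar advance.
Runoff: Emma is ranked above Omar on 20 ballots, Omar above Emma on 28.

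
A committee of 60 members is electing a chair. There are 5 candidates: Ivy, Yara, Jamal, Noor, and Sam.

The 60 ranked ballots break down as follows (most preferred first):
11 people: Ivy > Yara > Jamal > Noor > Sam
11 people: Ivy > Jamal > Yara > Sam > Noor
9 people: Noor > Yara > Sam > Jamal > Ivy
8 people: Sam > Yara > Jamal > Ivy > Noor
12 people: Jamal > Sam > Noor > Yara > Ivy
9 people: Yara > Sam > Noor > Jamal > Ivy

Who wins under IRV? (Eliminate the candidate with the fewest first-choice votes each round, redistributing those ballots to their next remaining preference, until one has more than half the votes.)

Round 1: Ivy 22, Yara 9, Jamal 12, Noor 9, Sam 8. Sam eliminated.
Round 2: Ivy 22, Yara 17, Jamal 12, Noor 9. Noor eliminated.
Round 3: Ivy 22, Yara 26, Jamal 12. Jamal eliminated.
Round 4: Ivy 22, Yara 38. Yara has a majority (≥31).

Yara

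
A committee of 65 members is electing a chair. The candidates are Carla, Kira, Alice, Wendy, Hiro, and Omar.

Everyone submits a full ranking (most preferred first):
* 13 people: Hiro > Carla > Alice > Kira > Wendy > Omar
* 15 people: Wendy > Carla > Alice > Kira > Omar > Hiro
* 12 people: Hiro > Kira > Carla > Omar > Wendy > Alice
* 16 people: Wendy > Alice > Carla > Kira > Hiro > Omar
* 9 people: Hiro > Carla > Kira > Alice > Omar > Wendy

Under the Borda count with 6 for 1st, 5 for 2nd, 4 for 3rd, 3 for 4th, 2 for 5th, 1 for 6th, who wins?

Carla: 13×5 + 15×5 + 12×4 + 16×4 + 9×5 = 297
Kira: 13×3 + 15×3 + 12×5 + 16×3 + 9×4 = 228
Alice: 13×4 + 15×4 + 12×1 + 16×5 + 9×3 = 231
Wendy: 13×2 + 15×6 + 12×2 + 16×6 + 9×1 = 245
Hiro: 13×6 + 15×1 + 12×6 + 16×2 + 9×6 = 251
Omar: 13×1 + 15×2 + 12×3 + 16×1 + 9×2 = 113

Carla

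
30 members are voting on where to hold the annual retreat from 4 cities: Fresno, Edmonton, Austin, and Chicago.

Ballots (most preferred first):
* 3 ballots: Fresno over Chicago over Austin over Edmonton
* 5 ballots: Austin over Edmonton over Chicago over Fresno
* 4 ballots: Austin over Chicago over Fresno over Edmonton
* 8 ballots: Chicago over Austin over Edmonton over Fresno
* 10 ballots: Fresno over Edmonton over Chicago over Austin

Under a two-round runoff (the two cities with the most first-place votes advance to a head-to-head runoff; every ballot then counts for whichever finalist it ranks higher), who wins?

Round 1 first-place votes: Fresno 13, Edmonton 0, Austin 9, Chicago 8. Fresno and Austin advance.
Runoff: Fresno is ranked above Austin on 13 ballots, Austin above Fresno on 17.

Austin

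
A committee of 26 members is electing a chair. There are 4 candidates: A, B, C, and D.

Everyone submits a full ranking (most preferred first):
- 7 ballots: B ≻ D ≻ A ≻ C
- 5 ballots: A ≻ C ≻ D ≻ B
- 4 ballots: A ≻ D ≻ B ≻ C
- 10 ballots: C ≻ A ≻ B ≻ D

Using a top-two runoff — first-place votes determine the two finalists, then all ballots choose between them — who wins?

Round 1 first-place votes: A 9, B 7, C 10, D 0. C and A advance.
Runoff: C is ranked above A on 10 ballots, A above C on 16.

A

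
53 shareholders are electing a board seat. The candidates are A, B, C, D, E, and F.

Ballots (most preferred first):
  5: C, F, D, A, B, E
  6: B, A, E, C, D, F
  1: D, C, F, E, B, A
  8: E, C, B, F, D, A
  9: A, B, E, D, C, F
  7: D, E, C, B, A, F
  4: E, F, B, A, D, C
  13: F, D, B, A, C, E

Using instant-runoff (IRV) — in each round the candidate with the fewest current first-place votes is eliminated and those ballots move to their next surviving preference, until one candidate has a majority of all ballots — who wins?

Round 1: A 9, B 6, C 5, D 8, E 12, F 13. C eliminated.
Round 2: A 9, B 6, D 8, E 12, F 18. B eliminated.
Round 3: A 15, D 8, E 12, F 18. D eliminated.
Round 4: A 15, E 19, F 19. A eliminated.
Round 5: E 34, F 19. E has a majority (≥27).

E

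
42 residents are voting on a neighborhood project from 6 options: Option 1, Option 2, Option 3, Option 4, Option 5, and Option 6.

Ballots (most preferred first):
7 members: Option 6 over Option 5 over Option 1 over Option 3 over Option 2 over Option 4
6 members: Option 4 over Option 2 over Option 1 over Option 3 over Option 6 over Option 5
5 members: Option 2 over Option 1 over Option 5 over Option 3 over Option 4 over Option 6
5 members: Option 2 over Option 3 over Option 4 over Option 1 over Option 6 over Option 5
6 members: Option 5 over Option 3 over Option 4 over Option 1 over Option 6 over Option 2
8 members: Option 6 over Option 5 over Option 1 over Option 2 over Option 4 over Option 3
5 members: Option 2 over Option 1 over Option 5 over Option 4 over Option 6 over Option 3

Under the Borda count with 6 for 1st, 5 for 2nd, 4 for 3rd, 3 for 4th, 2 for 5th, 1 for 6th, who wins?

Option 1

Option 1: 7×4 + 6×4 + 5×5 + 5×3 + 6×3 + 8×4 + 5×5 = 167
Option 2: 7×2 + 6×5 + 5×6 + 5×6 + 6×1 + 8×3 + 5×6 = 164
Option 3: 7×3 + 6×3 + 5×3 + 5×5 + 6×5 + 8×1 + 5×1 = 122
Option 4: 7×1 + 6×6 + 5×2 + 5×4 + 6×4 + 8×2 + 5×3 = 128
Option 5: 7×5 + 6×1 + 5×4 + 5×1 + 6×6 + 8×5 + 5×4 = 162
Option 6: 7×6 + 6×2 + 5×1 + 5×2 + 6×2 + 8×6 + 5×2 = 139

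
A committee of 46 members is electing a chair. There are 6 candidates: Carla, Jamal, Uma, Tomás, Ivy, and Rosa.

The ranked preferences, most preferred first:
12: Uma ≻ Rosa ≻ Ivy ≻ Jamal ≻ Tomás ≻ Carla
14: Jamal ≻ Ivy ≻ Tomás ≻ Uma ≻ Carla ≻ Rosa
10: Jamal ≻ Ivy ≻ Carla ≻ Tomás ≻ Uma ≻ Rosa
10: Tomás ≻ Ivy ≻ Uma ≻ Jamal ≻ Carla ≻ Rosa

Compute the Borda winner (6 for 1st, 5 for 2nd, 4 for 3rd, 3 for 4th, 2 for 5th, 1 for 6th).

Carla: 12×1 + 14×2 + 10×4 + 10×2 = 100
Jamal: 12×3 + 14×6 + 10×6 + 10×3 = 210
Uma: 12×6 + 14×3 + 10×2 + 10×4 = 174
Tomás: 12×2 + 14×4 + 10×3 + 10×6 = 170
Ivy: 12×4 + 14×5 + 10×5 + 10×5 = 218
Rosa: 12×5 + 14×1 + 10×1 + 10×1 = 94

Ivy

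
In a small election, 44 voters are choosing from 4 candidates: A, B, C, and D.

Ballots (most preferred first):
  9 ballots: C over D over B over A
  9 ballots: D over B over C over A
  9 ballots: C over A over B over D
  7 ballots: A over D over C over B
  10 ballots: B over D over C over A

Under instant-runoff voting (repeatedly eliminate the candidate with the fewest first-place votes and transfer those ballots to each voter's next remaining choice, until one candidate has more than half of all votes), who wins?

D

Round 1: A 7, B 10, C 18, D 9. A eliminated.
Round 2: B 10, C 18, D 16. B eliminated.
Round 3: C 18, D 26. D has a majority (≥23).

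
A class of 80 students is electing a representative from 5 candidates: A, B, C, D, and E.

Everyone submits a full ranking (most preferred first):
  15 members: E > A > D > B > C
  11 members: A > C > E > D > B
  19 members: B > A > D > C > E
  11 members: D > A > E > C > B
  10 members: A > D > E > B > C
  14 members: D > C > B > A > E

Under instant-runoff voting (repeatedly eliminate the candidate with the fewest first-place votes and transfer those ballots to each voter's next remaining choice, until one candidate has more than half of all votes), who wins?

Round 1: A 21, B 19, C 0, D 25, E 15. C eliminated.
Round 2: A 21, B 19, D 25, E 15. E eliminated.
Round 3: A 36, B 19, D 25. B eliminated.
Round 4: A 55, D 25. A has a majority (≥41).

A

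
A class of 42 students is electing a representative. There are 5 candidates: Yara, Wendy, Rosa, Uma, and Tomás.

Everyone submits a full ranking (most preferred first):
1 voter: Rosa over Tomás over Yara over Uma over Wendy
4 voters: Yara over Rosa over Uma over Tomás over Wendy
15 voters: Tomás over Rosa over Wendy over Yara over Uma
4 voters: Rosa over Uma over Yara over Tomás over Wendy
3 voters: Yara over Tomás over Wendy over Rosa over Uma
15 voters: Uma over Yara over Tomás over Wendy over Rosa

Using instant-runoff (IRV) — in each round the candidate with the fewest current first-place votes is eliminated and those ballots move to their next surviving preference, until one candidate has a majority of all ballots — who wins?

Round 1: Yara 7, Wendy 0, Rosa 5, Uma 15, Tomás 15. Wendy eliminated.
Round 2: Yara 7, Rosa 5, Uma 15, Tomás 15. Rosa eliminated.
Round 3: Yara 7, Uma 19, Tomás 16. Yara eliminated.
Round 4: Uma 23, Tomás 19. Uma has a majority (≥22).

Uma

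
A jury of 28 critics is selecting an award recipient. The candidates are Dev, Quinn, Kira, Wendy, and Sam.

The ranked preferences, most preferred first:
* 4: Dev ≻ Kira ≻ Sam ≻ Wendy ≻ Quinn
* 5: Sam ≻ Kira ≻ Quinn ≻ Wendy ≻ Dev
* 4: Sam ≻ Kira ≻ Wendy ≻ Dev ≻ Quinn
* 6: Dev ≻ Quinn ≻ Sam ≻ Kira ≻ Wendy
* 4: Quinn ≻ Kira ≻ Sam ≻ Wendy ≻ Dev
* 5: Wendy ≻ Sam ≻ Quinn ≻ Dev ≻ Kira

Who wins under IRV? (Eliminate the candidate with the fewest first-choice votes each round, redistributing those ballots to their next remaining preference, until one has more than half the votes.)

Sam

Round 1: Dev 10, Quinn 4, Kira 0, Wendy 5, Sam 9. Kira eliminated.
Round 2: Dev 10, Quinn 4, Wendy 5, Sam 9. Quinn eliminated.
Round 3: Dev 10, Wendy 5, Sam 13. Wendy eliminated.
Round 4: Dev 10, Sam 18. Sam has a majority (≥15).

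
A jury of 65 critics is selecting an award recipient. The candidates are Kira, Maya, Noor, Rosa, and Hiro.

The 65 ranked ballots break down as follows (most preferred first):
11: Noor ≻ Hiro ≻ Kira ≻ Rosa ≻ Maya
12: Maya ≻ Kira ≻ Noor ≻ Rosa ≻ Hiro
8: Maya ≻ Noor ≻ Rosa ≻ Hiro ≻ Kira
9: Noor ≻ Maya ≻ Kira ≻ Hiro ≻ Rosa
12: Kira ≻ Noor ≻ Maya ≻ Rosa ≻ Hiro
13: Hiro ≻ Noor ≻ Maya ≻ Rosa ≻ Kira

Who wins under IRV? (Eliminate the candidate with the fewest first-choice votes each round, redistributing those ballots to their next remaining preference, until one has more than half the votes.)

Noor

Round 1: Kira 12, Maya 20, Noor 20, Rosa 0, Hiro 13. Rosa eliminated.
Round 2: Kira 12, Maya 20, Noor 20, Hiro 13. Kira eliminated.
Round 3: Maya 20, Noor 32, Hiro 13. Hiro eliminated.
Round 4: Maya 20, Noor 45. Noor has a majority (≥33).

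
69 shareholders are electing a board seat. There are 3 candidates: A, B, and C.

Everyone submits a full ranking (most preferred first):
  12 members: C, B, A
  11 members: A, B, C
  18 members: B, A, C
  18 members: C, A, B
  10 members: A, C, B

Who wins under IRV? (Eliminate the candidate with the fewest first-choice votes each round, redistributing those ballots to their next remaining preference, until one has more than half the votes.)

A

Round 1: A 21, B 18, C 30. B eliminated.
Round 2: A 39, C 30. A has a majority (≥35).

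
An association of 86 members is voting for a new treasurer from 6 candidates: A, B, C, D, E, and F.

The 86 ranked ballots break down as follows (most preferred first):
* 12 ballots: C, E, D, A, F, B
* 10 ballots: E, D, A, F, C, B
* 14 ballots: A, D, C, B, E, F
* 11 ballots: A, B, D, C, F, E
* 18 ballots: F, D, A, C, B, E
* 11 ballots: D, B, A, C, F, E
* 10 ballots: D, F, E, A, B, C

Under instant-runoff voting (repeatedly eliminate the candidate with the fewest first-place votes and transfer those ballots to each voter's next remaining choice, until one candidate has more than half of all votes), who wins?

Round 1: A 25, B 0, C 12, D 21, E 10, F 18. B eliminated.
Round 2: A 25, C 12, D 21, E 10, F 18. E eliminated.
Round 3: A 25, C 12, D 31, F 18. C eliminated.
Round 4: A 25, D 43, F 18. F eliminated.
Round 5: A 25, D 61. D has a majority (≥44).

D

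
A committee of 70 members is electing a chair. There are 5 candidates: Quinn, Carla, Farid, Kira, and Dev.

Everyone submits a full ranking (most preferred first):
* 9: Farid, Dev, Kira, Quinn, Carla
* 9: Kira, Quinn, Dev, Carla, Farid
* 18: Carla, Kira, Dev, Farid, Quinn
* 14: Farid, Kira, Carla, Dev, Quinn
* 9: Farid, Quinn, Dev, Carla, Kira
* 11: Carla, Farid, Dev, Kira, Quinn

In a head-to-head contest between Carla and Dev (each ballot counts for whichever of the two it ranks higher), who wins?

Carla

Carla is ranked above Dev on 43 ballots; Dev above Carla on 27.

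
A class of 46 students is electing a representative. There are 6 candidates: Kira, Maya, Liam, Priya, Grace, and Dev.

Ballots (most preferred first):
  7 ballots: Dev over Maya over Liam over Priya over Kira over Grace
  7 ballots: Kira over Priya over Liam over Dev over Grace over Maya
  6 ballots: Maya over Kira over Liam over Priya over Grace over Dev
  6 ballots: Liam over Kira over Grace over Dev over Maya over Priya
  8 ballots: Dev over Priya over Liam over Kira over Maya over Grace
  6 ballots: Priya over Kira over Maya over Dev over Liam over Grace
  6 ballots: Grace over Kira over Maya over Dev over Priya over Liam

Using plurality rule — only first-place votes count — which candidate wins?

First-place votes: Kira 7, Maya 6, Liam 6, Priya 6, Grace 6, Dev 15.

Dev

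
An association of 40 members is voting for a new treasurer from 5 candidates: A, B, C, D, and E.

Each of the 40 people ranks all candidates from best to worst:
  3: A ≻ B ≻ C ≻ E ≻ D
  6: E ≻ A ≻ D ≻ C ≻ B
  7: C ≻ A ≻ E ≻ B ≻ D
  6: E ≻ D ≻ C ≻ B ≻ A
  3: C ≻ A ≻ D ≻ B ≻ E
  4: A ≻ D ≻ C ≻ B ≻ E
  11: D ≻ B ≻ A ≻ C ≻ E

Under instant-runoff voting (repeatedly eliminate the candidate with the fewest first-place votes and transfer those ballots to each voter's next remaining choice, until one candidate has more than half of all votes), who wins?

D

Round 1: A 7, B 0, C 10, D 11, E 12. B eliminated.
Round 2: A 7, C 10, D 11, E 12. A eliminated.
Round 3: C 13, D 15, E 12. E eliminated.
Round 4: C 13, D 27. D has a majority (≥21).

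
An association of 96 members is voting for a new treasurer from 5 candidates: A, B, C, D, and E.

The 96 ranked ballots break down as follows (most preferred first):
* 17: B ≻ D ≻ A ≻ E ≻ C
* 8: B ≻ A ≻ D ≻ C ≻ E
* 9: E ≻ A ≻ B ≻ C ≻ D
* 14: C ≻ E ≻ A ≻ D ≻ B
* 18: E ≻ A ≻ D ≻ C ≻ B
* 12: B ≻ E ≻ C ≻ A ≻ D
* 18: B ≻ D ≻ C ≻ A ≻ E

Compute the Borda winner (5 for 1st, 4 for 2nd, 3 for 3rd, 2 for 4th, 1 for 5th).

B

A: 17×3 + 8×4 + 9×4 + 14×3 + 18×4 + 12×2 + 18×2 = 293
B: 17×5 + 8×5 + 9×3 + 14×1 + 18×1 + 12×5 + 18×5 = 334
C: 17×1 + 8×2 + 9×2 + 14×5 + 18×2 + 12×3 + 18×3 = 247
D: 17×4 + 8×3 + 9×1 + 14×2 + 18×3 + 12×1 + 18×4 = 267
E: 17×2 + 8×1 + 9×5 + 14×4 + 18×5 + 12×4 + 18×1 = 299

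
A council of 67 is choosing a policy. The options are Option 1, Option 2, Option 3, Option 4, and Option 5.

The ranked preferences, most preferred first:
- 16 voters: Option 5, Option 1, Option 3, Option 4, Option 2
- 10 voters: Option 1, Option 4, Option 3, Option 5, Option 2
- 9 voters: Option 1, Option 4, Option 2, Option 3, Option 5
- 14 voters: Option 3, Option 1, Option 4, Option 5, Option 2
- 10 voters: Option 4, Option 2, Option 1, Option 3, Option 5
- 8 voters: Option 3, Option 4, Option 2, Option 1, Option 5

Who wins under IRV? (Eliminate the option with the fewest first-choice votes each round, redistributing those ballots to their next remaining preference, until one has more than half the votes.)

Round 1: Option 1 19, Option 2 0, Option 3 22, Option 4 10, Option 5 16. Option 2 eliminated.
Round 2: Option 1 19, Option 3 22, Option 4 10, Option 5 16. Option 4 eliminated.
Round 3: Option 1 29, Option 3 22, Option 5 16. Option 5 eliminated.
Round 4: Option 1 45, Option 3 22. Option 1 has a majority (≥34).

Option 1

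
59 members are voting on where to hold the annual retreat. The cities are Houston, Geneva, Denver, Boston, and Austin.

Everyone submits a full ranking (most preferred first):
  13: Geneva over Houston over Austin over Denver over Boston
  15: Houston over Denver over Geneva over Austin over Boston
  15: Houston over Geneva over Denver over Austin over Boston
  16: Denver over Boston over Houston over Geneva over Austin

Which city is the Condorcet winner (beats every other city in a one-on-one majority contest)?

Houston

Houston vs Geneva: 46–13
Houston vs Denver: 43–16
Houston vs Boston: 43–16
Houston vs Austin: 59–0
Houston beats every other city.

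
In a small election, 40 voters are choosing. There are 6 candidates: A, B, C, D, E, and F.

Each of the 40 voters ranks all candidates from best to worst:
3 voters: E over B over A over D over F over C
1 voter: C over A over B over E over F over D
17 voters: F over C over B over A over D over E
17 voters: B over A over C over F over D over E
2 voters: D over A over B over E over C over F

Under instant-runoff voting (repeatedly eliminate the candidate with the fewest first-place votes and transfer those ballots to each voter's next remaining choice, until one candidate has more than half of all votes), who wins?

B

Round 1: A 0, B 17, C 1, D 2, E 3, F 17. A eliminated.
Round 2: B 17, C 1, D 2, E 3, F 17. C eliminated.
Round 3: B 18, D 2, E 3, F 17. D eliminated.
Round 4: B 20, E 3, F 17. E eliminated.
Round 5: B 23, F 17. B has a majority (≥21).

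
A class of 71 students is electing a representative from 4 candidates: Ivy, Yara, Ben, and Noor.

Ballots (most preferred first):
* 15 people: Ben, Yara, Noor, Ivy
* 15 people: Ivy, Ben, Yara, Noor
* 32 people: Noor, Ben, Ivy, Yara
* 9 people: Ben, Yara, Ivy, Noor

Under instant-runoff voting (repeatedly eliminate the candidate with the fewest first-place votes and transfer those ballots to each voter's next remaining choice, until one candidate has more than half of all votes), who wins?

Ben

Round 1: Ivy 15, Yara 0, Ben 24, Noor 32. Yara eliminated.
Round 2: Ivy 15, Ben 24, Noor 32. Ivy eliminated.
Round 3: Ben 39, Noor 32. Ben has a majority (≥36).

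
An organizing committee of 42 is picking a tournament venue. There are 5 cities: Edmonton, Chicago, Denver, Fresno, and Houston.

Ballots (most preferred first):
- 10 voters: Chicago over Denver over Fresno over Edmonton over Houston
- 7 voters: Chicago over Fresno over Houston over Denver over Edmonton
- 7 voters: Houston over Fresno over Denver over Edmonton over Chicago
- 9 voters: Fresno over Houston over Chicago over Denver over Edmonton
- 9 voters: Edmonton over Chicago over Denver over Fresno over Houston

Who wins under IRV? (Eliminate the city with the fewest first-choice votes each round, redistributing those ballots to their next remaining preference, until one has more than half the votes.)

Chicago

Round 1: Edmonton 9, Chicago 17, Denver 0, Fresno 9, Houston 7. Denver eliminated.
Round 2: Edmonton 9, Chicago 17, Fresno 9, Houston 7. Houston eliminated.
Round 3: Edmonton 9, Chicago 17, Fresno 16. Edmonton eliminated.
Round 4: Chicago 26, Fresno 16. Chicago has a majority (≥22).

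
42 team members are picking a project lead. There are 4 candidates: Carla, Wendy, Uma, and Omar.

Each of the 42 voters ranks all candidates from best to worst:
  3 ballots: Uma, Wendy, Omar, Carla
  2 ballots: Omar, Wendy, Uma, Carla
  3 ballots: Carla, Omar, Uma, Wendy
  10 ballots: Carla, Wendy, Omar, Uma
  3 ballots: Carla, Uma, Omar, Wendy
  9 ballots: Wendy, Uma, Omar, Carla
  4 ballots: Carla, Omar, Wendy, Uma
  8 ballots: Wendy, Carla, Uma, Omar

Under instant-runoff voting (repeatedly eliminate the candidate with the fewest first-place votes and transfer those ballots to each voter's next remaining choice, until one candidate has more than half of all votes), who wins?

Round 1: Carla 20, Wendy 17, Uma 3, Omar 2. Omar eliminated.
Round 2: Carla 20, Wendy 19, Uma 3. Uma eliminated.
Round 3: Carla 20, Wendy 22. Wendy has a majority (≥22).

Wendy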